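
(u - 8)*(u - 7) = u^2 - 15*u + 56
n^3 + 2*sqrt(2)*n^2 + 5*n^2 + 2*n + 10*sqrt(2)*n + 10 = (n + 5)*(n + sqrt(2))^2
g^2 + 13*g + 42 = (g + 6)*(g + 7)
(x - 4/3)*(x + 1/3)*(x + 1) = x^3 - 13*x/9 - 4/9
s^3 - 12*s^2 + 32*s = s*(s - 8)*(s - 4)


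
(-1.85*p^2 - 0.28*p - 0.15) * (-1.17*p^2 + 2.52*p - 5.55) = 2.1645*p^4 - 4.3344*p^3 + 9.7374*p^2 + 1.176*p + 0.8325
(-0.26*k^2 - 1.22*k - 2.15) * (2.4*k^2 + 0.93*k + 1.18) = -0.624*k^4 - 3.1698*k^3 - 6.6014*k^2 - 3.4391*k - 2.537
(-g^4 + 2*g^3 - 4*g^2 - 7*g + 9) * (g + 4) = -g^5 - 2*g^4 + 4*g^3 - 23*g^2 - 19*g + 36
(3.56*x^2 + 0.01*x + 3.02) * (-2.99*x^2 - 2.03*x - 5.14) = -10.6444*x^4 - 7.2567*x^3 - 27.3485*x^2 - 6.182*x - 15.5228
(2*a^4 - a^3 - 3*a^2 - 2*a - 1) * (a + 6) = 2*a^5 + 11*a^4 - 9*a^3 - 20*a^2 - 13*a - 6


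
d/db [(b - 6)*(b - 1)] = 2*b - 7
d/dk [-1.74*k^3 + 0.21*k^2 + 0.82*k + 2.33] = -5.22*k^2 + 0.42*k + 0.82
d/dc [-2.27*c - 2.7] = -2.27000000000000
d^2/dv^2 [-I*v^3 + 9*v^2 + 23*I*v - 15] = -6*I*v + 18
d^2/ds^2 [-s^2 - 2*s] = -2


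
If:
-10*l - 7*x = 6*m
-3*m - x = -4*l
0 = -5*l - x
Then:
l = 0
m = 0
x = 0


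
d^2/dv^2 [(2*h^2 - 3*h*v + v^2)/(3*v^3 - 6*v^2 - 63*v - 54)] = 2*((-(3*h - 2*v)*(-3*v^2 + 4*v + 21) - (3*v - 2)*(2*h^2 - 3*h*v + v^2))*(-v^3 + 2*v^2 + 21*v + 18) - (2*h^2 - 3*h*v + v^2)*(-3*v^2 + 4*v + 21)^2 - (-v^3 + 2*v^2 + 21*v + 18)^2)/(3*(-v^3 + 2*v^2 + 21*v + 18)^3)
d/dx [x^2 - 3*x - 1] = 2*x - 3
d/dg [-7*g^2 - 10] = -14*g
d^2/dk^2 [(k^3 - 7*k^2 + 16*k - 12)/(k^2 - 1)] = 2*(17*k^3 - 57*k^2 + 51*k - 19)/(k^6 - 3*k^4 + 3*k^2 - 1)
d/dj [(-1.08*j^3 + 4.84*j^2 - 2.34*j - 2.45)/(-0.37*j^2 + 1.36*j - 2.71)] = (0.3996*j^4 - 2.9376*j^3 + 14.497*j^2 - 28.0458*j + 9.6734)/(0.1369*j^4 - 1.0064*j^3 + 3.855*j^2 - 7.3712*j + 7.3441)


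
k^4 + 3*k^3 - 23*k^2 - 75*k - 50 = (k - 5)*(k + 1)*(k + 2)*(k + 5)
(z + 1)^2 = z^2 + 2*z + 1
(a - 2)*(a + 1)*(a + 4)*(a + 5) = a^4 + 8*a^3 + 9*a^2 - 38*a - 40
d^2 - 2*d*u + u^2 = (-d + u)^2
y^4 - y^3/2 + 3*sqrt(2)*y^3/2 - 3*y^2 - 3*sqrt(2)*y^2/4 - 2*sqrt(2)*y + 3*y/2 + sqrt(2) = (y - 1/2)*(y - sqrt(2))*(y + sqrt(2)/2)*(y + 2*sqrt(2))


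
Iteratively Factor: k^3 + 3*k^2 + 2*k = (k + 2)*(k^2 + k) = (k + 1)*(k + 2)*(k)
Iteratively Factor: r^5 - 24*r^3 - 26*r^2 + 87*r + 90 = (r + 1)*(r^4 - r^3 - 23*r^2 - 3*r + 90) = (r + 1)*(r + 3)*(r^3 - 4*r^2 - 11*r + 30) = (r - 5)*(r + 1)*(r + 3)*(r^2 + r - 6) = (r - 5)*(r - 2)*(r + 1)*(r + 3)*(r + 3)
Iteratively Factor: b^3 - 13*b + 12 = (b - 1)*(b^2 + b - 12) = (b - 1)*(b + 4)*(b - 3)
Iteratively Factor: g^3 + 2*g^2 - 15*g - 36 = (g + 3)*(g^2 - g - 12) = (g + 3)^2*(g - 4)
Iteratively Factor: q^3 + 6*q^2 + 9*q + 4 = (q + 4)*(q^2 + 2*q + 1) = (q + 1)*(q + 4)*(q + 1)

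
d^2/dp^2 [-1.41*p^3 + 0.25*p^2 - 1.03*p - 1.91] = 0.5 - 8.46*p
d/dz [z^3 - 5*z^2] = z*(3*z - 10)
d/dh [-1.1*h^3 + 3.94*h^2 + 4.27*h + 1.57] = -3.3*h^2 + 7.88*h + 4.27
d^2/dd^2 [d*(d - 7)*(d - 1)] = 6*d - 16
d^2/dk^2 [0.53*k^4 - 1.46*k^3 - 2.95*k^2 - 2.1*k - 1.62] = 6.36*k^2 - 8.76*k - 5.9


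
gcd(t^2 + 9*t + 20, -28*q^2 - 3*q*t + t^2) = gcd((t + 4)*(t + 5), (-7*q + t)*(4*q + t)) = 1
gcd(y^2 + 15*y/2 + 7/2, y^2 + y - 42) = y + 7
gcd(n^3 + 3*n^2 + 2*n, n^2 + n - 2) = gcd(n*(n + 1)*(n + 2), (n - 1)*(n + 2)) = n + 2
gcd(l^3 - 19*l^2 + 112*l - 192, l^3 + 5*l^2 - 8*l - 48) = l - 3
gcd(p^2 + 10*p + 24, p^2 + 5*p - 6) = p + 6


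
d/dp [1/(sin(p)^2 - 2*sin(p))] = 2*(1 - sin(p))*cos(p)/((sin(p) - 2)^2*sin(p)^2)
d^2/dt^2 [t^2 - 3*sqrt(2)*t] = 2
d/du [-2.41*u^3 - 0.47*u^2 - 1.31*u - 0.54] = -7.23*u^2 - 0.94*u - 1.31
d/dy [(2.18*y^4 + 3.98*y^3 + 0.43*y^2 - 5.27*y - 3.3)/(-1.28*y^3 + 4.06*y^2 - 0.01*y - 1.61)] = (-2.7904*y^6 + 17.7016*y^5 + 16.6438*y^4 - 27.61*y^3 - 10.5035*y^2 + 25.4114*y + 8.4517)/(1.6384*y^6 - 10.3936*y^5 + 16.5092*y^4 + 4.0404*y^3 - 13.0731*y^2 + 0.0322*y + 2.5921)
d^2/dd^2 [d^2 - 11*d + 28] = 2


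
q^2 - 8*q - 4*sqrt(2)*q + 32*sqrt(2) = (q - 8)*(q - 4*sqrt(2))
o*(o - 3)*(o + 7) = o^3 + 4*o^2 - 21*o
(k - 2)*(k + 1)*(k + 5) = k^3 + 4*k^2 - 7*k - 10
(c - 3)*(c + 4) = c^2 + c - 12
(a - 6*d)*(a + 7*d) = a^2 + a*d - 42*d^2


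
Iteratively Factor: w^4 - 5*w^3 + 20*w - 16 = (w - 4)*(w^3 - w^2 - 4*w + 4) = (w - 4)*(w + 2)*(w^2 - 3*w + 2) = (w - 4)*(w - 2)*(w + 2)*(w - 1)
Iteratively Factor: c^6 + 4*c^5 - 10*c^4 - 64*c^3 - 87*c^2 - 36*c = (c + 3)*(c^5 + c^4 - 13*c^3 - 25*c^2 - 12*c) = (c + 3)^2*(c^4 - 2*c^3 - 7*c^2 - 4*c) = c*(c + 3)^2*(c^3 - 2*c^2 - 7*c - 4) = c*(c - 4)*(c + 3)^2*(c^2 + 2*c + 1) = c*(c - 4)*(c + 1)*(c + 3)^2*(c + 1)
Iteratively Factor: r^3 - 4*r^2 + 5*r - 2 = (r - 2)*(r^2 - 2*r + 1) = (r - 2)*(r - 1)*(r - 1)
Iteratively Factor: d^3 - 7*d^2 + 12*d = (d - 4)*(d^2 - 3*d) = d*(d - 4)*(d - 3)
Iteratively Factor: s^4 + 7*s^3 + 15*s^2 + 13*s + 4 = (s + 4)*(s^3 + 3*s^2 + 3*s + 1) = (s + 1)*(s + 4)*(s^2 + 2*s + 1) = (s + 1)^2*(s + 4)*(s + 1)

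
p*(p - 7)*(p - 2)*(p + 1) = p^4 - 8*p^3 + 5*p^2 + 14*p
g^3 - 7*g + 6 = (g - 2)*(g - 1)*(g + 3)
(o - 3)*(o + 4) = o^2 + o - 12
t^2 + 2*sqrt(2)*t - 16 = (t - 2*sqrt(2))*(t + 4*sqrt(2))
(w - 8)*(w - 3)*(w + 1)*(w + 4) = w^4 - 6*w^3 - 27*w^2 + 76*w + 96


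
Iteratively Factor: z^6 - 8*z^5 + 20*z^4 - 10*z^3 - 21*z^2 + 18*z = (z - 3)*(z^5 - 5*z^4 + 5*z^3 + 5*z^2 - 6*z) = (z - 3)*(z - 1)*(z^4 - 4*z^3 + z^2 + 6*z) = z*(z - 3)*(z - 1)*(z^3 - 4*z^2 + z + 6) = z*(z - 3)^2*(z - 1)*(z^2 - z - 2) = z*(z - 3)^2*(z - 2)*(z - 1)*(z + 1)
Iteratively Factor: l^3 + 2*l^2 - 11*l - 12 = (l + 1)*(l^2 + l - 12) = (l + 1)*(l + 4)*(l - 3)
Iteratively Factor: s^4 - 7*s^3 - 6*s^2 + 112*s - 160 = (s - 4)*(s^3 - 3*s^2 - 18*s + 40) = (s - 4)*(s + 4)*(s^2 - 7*s + 10) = (s - 5)*(s - 4)*(s + 4)*(s - 2)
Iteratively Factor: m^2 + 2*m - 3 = (m - 1)*(m + 3)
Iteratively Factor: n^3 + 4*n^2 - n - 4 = (n + 4)*(n^2 - 1) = (n + 1)*(n + 4)*(n - 1)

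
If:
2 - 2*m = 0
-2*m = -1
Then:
No Solution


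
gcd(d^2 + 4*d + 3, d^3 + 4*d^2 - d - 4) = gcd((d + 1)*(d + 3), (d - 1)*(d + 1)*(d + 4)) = d + 1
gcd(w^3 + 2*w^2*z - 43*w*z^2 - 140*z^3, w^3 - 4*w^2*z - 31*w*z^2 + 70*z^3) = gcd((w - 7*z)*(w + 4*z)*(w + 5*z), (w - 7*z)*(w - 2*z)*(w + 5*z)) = -w^2 + 2*w*z + 35*z^2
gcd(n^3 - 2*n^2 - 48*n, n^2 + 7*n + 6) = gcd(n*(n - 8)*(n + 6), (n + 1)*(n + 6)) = n + 6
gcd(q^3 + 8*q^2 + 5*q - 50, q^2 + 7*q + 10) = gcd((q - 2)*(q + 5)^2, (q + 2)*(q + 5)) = q + 5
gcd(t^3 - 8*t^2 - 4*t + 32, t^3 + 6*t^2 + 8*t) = t + 2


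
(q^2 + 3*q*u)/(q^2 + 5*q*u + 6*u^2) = q/(q + 2*u)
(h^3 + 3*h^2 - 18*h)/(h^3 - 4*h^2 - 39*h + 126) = h/(h - 7)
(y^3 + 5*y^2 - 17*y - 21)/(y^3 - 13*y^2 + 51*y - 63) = (y^2 + 8*y + 7)/(y^2 - 10*y + 21)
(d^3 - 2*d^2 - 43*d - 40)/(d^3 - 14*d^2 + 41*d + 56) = (d + 5)/(d - 7)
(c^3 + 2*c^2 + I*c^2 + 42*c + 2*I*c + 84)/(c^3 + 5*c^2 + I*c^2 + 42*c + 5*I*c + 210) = (c + 2)/(c + 5)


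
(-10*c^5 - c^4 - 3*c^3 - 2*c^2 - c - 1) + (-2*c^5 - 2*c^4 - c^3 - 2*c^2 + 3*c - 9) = -12*c^5 - 3*c^4 - 4*c^3 - 4*c^2 + 2*c - 10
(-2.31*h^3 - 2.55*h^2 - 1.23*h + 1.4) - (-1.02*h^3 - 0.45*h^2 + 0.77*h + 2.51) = -1.29*h^3 - 2.1*h^2 - 2.0*h - 1.11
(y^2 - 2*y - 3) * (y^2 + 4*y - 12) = y^4 + 2*y^3 - 23*y^2 + 12*y + 36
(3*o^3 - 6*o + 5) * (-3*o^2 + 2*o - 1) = -9*o^5 + 6*o^4 + 15*o^3 - 27*o^2 + 16*o - 5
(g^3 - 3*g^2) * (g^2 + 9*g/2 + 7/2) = g^5 + 3*g^4/2 - 10*g^3 - 21*g^2/2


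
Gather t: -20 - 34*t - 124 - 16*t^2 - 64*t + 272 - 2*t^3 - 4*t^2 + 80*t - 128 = -2*t^3 - 20*t^2 - 18*t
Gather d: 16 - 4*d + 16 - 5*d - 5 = 27 - 9*d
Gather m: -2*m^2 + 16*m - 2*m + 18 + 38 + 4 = -2*m^2 + 14*m + 60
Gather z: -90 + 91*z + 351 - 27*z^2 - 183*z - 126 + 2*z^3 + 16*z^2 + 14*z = 2*z^3 - 11*z^2 - 78*z + 135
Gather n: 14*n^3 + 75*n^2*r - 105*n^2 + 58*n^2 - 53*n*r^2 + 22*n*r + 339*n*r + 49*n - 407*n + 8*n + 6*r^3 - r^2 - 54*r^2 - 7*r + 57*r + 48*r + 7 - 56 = 14*n^3 + n^2*(75*r - 47) + n*(-53*r^2 + 361*r - 350) + 6*r^3 - 55*r^2 + 98*r - 49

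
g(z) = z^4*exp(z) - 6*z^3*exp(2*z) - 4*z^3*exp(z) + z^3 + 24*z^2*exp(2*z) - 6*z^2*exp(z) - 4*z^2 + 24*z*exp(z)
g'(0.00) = 24.00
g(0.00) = 0.00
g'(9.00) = -386432158526.97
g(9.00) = -159526376690.46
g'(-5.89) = 152.69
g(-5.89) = -338.46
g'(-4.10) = 82.79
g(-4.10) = -129.99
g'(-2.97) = 46.62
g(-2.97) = -57.51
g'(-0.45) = 7.90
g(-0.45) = -6.11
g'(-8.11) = 263.12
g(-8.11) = -794.74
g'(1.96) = 5943.39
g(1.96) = 2423.32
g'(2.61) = 21221.06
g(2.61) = 10457.12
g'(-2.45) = 32.71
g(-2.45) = -36.98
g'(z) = z^4*exp(z) - 12*z^3*exp(2*z) + 30*z^2*exp(2*z) - 18*z^2*exp(z) + 3*z^2 + 48*z*exp(2*z) + 12*z*exp(z) - 8*z + 24*exp(z)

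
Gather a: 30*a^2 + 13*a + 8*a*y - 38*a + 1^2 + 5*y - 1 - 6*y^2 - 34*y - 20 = 30*a^2 + a*(8*y - 25) - 6*y^2 - 29*y - 20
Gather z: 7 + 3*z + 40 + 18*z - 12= 21*z + 35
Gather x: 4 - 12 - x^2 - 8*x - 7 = -x^2 - 8*x - 15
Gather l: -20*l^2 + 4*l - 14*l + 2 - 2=-20*l^2 - 10*l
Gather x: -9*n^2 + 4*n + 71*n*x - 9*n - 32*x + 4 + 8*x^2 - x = -9*n^2 - 5*n + 8*x^2 + x*(71*n - 33) + 4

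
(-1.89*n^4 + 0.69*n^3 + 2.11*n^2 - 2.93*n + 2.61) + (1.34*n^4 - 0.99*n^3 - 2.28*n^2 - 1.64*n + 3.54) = -0.55*n^4 - 0.3*n^3 - 0.17*n^2 - 4.57*n + 6.15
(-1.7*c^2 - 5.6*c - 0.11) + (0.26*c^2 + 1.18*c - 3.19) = -1.44*c^2 - 4.42*c - 3.3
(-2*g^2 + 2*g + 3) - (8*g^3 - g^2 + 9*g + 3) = -8*g^3 - g^2 - 7*g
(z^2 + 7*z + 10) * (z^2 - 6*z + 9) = z^4 + z^3 - 23*z^2 + 3*z + 90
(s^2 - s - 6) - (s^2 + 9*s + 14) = -10*s - 20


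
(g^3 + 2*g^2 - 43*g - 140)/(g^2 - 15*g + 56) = (g^2 + 9*g + 20)/(g - 8)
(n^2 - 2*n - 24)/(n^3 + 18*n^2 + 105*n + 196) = (n - 6)/(n^2 + 14*n + 49)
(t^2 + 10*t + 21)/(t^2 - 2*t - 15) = (t + 7)/(t - 5)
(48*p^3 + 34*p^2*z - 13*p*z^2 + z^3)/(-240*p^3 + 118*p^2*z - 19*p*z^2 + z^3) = (p + z)/(-5*p + z)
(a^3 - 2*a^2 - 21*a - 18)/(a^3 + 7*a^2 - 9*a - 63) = (a^2 - 5*a - 6)/(a^2 + 4*a - 21)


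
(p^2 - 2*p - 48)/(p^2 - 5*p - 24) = (p + 6)/(p + 3)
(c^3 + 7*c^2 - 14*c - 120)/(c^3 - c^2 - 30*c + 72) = (c + 5)/(c - 3)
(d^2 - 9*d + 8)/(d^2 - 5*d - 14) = (-d^2 + 9*d - 8)/(-d^2 + 5*d + 14)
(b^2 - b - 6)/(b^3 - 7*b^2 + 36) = 1/(b - 6)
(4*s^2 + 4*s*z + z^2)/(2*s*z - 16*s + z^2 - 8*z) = (2*s + z)/(z - 8)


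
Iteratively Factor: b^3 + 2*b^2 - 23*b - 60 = (b + 3)*(b^2 - b - 20) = (b - 5)*(b + 3)*(b + 4)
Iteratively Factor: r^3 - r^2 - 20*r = (r)*(r^2 - r - 20) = r*(r + 4)*(r - 5)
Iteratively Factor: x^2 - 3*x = (x)*(x - 3)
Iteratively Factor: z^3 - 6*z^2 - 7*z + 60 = (z - 5)*(z^2 - z - 12) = (z - 5)*(z - 4)*(z + 3)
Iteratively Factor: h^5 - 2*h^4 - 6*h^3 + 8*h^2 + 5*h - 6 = (h - 1)*(h^4 - h^3 - 7*h^2 + h + 6) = (h - 3)*(h - 1)*(h^3 + 2*h^2 - h - 2) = (h - 3)*(h - 1)*(h + 2)*(h^2 - 1) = (h - 3)*(h - 1)*(h + 1)*(h + 2)*(h - 1)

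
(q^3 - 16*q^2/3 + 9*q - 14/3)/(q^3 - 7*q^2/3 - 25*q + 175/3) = (q^2 - 3*q + 2)/(q^2 - 25)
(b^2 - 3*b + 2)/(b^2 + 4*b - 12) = (b - 1)/(b + 6)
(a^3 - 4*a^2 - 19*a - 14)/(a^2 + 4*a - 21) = (a^3 - 4*a^2 - 19*a - 14)/(a^2 + 4*a - 21)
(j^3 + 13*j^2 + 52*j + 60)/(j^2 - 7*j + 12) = (j^3 + 13*j^2 + 52*j + 60)/(j^2 - 7*j + 12)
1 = 1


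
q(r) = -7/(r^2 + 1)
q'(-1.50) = -1.99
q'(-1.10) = -3.15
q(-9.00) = -0.09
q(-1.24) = -2.76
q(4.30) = -0.36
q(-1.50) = -2.15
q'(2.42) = 0.72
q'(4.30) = 0.16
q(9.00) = -0.09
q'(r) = 14*r/(r^2 + 1)^2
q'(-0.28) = -3.37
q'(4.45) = 0.14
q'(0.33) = 3.76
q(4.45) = -0.34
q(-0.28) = -6.49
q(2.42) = -1.02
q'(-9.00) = -0.02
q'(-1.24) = -2.70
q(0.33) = -6.31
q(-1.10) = -3.17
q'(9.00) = 0.02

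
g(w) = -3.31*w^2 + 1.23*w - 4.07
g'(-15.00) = 100.53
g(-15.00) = -767.27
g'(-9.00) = 60.81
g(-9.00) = -283.25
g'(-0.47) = 4.34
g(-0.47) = -5.38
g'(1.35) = -7.71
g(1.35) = -8.44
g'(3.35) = -20.95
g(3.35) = -37.10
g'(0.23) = -0.29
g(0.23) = -3.96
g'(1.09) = -5.99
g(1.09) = -6.66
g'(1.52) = -8.83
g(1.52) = -9.85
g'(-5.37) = 36.78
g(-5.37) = -106.13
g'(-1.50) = 11.16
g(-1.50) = -13.36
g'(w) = 1.23 - 6.62*w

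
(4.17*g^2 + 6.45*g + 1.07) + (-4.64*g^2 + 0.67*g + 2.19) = -0.47*g^2 + 7.12*g + 3.26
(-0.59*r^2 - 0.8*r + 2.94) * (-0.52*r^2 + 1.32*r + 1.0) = 0.3068*r^4 - 0.3628*r^3 - 3.1748*r^2 + 3.0808*r + 2.94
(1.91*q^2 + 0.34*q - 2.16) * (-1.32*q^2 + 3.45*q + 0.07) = -2.5212*q^4 + 6.1407*q^3 + 4.1579*q^2 - 7.4282*q - 0.1512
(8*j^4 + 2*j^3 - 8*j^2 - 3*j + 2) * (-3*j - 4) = -24*j^5 - 38*j^4 + 16*j^3 + 41*j^2 + 6*j - 8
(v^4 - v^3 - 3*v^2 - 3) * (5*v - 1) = 5*v^5 - 6*v^4 - 14*v^3 + 3*v^2 - 15*v + 3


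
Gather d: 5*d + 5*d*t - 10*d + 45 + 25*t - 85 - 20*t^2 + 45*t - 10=d*(5*t - 5) - 20*t^2 + 70*t - 50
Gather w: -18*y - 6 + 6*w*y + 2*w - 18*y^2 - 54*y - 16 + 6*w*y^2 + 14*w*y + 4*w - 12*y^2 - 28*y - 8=w*(6*y^2 + 20*y + 6) - 30*y^2 - 100*y - 30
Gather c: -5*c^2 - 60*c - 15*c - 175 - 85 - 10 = -5*c^2 - 75*c - 270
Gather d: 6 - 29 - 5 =-28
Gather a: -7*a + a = -6*a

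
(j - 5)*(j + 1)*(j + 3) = j^3 - j^2 - 17*j - 15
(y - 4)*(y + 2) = y^2 - 2*y - 8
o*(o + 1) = o^2 + o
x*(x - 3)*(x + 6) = x^3 + 3*x^2 - 18*x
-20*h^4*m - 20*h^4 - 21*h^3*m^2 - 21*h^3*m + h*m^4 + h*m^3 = (-5*h + m)*(h + m)*(4*h + m)*(h*m + h)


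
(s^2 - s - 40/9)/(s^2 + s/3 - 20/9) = (3*s - 8)/(3*s - 4)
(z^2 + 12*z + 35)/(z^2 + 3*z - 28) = (z + 5)/(z - 4)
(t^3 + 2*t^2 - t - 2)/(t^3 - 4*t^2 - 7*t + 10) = (t + 1)/(t - 5)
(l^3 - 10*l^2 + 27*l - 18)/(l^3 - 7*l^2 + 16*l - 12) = (l^2 - 7*l + 6)/(l^2 - 4*l + 4)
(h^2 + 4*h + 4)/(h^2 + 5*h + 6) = (h + 2)/(h + 3)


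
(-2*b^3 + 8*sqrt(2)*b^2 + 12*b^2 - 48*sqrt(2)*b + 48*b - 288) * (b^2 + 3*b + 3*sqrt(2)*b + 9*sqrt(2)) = -2*b^5 + 2*sqrt(2)*b^4 + 6*b^4 - 6*sqrt(2)*b^3 + 132*b^3 - 288*b^2 + 108*sqrt(2)*b^2 - 1728*b - 432*sqrt(2)*b - 2592*sqrt(2)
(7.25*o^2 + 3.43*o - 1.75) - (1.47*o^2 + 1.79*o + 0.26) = 5.78*o^2 + 1.64*o - 2.01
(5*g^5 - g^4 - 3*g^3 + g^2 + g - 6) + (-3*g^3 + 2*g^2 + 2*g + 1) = 5*g^5 - g^4 - 6*g^3 + 3*g^2 + 3*g - 5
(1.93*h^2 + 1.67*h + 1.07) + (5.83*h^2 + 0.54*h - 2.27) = 7.76*h^2 + 2.21*h - 1.2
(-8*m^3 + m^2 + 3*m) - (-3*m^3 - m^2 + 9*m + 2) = -5*m^3 + 2*m^2 - 6*m - 2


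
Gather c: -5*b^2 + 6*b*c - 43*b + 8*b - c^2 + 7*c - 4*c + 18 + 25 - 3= -5*b^2 - 35*b - c^2 + c*(6*b + 3) + 40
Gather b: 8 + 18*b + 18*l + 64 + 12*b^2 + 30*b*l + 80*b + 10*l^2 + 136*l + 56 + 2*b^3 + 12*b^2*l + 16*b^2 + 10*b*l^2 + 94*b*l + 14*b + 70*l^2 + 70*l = 2*b^3 + b^2*(12*l + 28) + b*(10*l^2 + 124*l + 112) + 80*l^2 + 224*l + 128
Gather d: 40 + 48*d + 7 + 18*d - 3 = 66*d + 44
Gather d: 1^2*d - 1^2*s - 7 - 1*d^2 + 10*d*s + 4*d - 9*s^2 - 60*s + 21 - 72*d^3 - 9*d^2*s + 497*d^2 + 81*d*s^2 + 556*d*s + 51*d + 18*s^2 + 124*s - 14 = -72*d^3 + d^2*(496 - 9*s) + d*(81*s^2 + 566*s + 56) + 9*s^2 + 63*s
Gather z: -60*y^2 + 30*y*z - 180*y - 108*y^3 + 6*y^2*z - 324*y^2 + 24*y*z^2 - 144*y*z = -108*y^3 - 384*y^2 + 24*y*z^2 - 180*y + z*(6*y^2 - 114*y)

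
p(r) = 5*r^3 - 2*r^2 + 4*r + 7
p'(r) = 15*r^2 - 4*r + 4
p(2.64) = 95.62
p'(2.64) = 97.98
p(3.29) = 176.57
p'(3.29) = 153.20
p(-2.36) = -79.30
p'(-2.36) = 96.98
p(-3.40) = -226.24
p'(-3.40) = 191.00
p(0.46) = 8.90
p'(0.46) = 5.33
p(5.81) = 943.34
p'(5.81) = 487.10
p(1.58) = 28.05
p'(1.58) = 35.13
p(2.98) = 133.48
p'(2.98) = 125.29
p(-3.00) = -158.00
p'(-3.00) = 151.00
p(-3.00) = -158.00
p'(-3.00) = 151.00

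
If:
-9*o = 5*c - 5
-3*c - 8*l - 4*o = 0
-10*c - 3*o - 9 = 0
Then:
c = -32/25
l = -23/150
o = 19/15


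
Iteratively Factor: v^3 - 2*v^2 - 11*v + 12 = (v + 3)*(v^2 - 5*v + 4) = (v - 1)*(v + 3)*(v - 4)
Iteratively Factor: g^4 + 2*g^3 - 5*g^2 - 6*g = (g + 3)*(g^3 - g^2 - 2*g) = (g + 1)*(g + 3)*(g^2 - 2*g) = (g - 2)*(g + 1)*(g + 3)*(g)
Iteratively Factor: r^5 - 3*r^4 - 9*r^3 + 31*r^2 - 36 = (r - 3)*(r^4 - 9*r^2 + 4*r + 12) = (r - 3)*(r + 1)*(r^3 - r^2 - 8*r + 12) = (r - 3)*(r + 1)*(r + 3)*(r^2 - 4*r + 4) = (r - 3)*(r - 2)*(r + 1)*(r + 3)*(r - 2)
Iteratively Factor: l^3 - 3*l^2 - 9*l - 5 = (l - 5)*(l^2 + 2*l + 1) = (l - 5)*(l + 1)*(l + 1)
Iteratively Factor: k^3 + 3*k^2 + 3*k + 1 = (k + 1)*(k^2 + 2*k + 1) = (k + 1)^2*(k + 1)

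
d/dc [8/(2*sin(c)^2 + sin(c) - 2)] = -8*(4*sin(c) + 1)*cos(c)/(-sin(c) + cos(2*c) + 1)^2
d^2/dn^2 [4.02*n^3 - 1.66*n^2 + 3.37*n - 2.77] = 24.12*n - 3.32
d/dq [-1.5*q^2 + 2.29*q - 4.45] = 2.29 - 3.0*q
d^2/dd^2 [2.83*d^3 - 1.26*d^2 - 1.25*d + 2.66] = 16.98*d - 2.52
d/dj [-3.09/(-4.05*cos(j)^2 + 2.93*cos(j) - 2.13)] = (25.029*cos(j) - 9.0537)*sin(j)/(4.05*cos(j)^2 - 2.93*cos(j) + 2.13)^2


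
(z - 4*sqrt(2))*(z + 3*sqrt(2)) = z^2 - sqrt(2)*z - 24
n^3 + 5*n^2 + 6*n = n*(n + 2)*(n + 3)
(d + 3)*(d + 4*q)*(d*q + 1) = d^3*q + 4*d^2*q^2 + 3*d^2*q + d^2 + 12*d*q^2 + 4*d*q + 3*d + 12*q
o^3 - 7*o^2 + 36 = (o - 6)*(o - 3)*(o + 2)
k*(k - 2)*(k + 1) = k^3 - k^2 - 2*k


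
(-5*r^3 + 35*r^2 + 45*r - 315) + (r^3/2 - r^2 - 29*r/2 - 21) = -9*r^3/2 + 34*r^2 + 61*r/2 - 336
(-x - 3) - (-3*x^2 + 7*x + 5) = 3*x^2 - 8*x - 8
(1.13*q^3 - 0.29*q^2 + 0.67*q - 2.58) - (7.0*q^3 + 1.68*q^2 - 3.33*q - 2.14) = -5.87*q^3 - 1.97*q^2 + 4.0*q - 0.44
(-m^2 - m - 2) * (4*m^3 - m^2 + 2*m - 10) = -4*m^5 - 3*m^4 - 9*m^3 + 10*m^2 + 6*m + 20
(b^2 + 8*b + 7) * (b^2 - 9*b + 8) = b^4 - b^3 - 57*b^2 + b + 56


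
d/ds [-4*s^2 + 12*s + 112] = 12 - 8*s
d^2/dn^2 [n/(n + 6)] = -12/(n + 6)^3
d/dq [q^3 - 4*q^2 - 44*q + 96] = 3*q^2 - 8*q - 44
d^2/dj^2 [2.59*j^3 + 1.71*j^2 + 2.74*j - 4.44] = 15.54*j + 3.42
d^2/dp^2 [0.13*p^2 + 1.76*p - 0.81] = 0.260000000000000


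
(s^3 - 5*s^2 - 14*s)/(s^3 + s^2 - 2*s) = (s - 7)/(s - 1)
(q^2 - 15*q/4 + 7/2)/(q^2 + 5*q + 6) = (4*q^2 - 15*q + 14)/(4*(q^2 + 5*q + 6))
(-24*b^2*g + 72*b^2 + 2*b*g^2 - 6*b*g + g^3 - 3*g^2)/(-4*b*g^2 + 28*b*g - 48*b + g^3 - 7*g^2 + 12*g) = (6*b + g)/(g - 4)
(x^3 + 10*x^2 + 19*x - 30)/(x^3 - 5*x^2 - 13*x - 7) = (-x^3 - 10*x^2 - 19*x + 30)/(-x^3 + 5*x^2 + 13*x + 7)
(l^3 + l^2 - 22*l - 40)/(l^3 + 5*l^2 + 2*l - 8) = (l - 5)/(l - 1)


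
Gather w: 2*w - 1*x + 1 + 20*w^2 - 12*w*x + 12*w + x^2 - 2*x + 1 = 20*w^2 + w*(14 - 12*x) + x^2 - 3*x + 2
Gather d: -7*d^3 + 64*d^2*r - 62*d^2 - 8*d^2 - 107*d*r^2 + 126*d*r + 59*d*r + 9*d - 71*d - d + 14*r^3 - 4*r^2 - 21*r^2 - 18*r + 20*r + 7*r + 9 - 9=-7*d^3 + d^2*(64*r - 70) + d*(-107*r^2 + 185*r - 63) + 14*r^3 - 25*r^2 + 9*r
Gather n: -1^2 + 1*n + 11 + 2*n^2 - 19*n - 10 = 2*n^2 - 18*n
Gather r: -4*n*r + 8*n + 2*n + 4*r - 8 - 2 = 10*n + r*(4 - 4*n) - 10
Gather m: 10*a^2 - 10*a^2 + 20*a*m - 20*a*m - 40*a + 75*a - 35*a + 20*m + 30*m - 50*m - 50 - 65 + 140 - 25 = 0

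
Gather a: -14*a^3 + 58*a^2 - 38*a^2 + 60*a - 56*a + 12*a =-14*a^3 + 20*a^2 + 16*a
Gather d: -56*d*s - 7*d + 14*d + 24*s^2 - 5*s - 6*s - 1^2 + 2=d*(7 - 56*s) + 24*s^2 - 11*s + 1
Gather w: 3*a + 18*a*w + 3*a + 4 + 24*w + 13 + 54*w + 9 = 6*a + w*(18*a + 78) + 26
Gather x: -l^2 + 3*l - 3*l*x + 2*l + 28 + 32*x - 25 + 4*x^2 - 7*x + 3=-l^2 + 5*l + 4*x^2 + x*(25 - 3*l) + 6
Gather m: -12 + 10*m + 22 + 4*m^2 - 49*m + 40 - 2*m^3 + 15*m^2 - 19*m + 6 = -2*m^3 + 19*m^2 - 58*m + 56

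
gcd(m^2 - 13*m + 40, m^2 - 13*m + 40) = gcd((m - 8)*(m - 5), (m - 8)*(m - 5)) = m^2 - 13*m + 40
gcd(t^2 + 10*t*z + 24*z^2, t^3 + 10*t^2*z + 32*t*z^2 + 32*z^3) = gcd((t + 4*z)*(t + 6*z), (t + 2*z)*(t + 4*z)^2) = t + 4*z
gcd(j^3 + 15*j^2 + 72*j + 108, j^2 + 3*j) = j + 3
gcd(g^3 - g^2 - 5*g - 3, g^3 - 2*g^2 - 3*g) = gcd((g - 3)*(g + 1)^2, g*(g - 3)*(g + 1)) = g^2 - 2*g - 3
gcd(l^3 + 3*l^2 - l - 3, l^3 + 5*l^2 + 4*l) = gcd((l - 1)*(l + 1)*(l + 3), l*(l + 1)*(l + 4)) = l + 1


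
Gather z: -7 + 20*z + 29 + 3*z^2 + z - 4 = 3*z^2 + 21*z + 18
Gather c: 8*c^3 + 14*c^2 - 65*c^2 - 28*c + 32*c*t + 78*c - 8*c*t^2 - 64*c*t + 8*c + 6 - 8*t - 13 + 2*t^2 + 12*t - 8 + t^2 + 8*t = 8*c^3 - 51*c^2 + c*(-8*t^2 - 32*t + 58) + 3*t^2 + 12*t - 15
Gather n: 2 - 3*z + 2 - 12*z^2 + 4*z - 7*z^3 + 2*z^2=-7*z^3 - 10*z^2 + z + 4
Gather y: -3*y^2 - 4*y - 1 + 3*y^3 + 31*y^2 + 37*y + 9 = 3*y^3 + 28*y^2 + 33*y + 8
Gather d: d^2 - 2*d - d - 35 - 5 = d^2 - 3*d - 40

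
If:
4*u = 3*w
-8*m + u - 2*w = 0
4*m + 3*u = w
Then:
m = 0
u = 0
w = 0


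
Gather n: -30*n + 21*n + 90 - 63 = 27 - 9*n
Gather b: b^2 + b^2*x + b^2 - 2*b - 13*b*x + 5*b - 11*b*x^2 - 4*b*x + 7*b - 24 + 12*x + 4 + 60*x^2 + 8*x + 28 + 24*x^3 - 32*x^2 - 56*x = b^2*(x + 2) + b*(-11*x^2 - 17*x + 10) + 24*x^3 + 28*x^2 - 36*x + 8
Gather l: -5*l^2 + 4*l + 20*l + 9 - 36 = -5*l^2 + 24*l - 27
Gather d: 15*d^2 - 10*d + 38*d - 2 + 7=15*d^2 + 28*d + 5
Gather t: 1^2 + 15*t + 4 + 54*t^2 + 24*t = 54*t^2 + 39*t + 5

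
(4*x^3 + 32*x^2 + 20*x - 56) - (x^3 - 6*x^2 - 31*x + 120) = 3*x^3 + 38*x^2 + 51*x - 176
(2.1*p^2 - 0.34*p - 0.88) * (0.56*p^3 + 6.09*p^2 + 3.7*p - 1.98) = 1.176*p^5 + 12.5986*p^4 + 5.2066*p^3 - 10.7752*p^2 - 2.5828*p + 1.7424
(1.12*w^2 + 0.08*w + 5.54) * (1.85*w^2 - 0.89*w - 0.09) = 2.072*w^4 - 0.8488*w^3 + 10.077*w^2 - 4.9378*w - 0.4986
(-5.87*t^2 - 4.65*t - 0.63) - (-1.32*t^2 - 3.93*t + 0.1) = -4.55*t^2 - 0.72*t - 0.73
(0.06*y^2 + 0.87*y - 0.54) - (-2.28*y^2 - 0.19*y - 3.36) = 2.34*y^2 + 1.06*y + 2.82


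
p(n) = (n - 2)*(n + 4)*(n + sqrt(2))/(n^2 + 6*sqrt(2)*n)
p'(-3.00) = -0.15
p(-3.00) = -0.48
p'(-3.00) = -0.15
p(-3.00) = -0.48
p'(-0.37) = 10.14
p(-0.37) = 2.99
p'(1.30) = 1.38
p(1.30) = -0.79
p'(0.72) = 3.11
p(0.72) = -1.95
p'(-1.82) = 0.52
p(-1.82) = -0.28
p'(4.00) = 0.83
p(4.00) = 1.73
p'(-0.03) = 1481.93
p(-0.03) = 43.98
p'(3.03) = 0.85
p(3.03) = 0.92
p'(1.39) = 1.29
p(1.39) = -0.67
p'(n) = (-2*n - 6*sqrt(2))*(n - 2)*(n + 4)*(n + sqrt(2))/(n^2 + 6*sqrt(2)*n)^2 + (n - 2)*(n + 4)/(n^2 + 6*sqrt(2)*n) + (n - 2)*(n + sqrt(2))/(n^2 + 6*sqrt(2)*n) + (n + 4)*(n + sqrt(2))/(n^2 + 6*sqrt(2)*n)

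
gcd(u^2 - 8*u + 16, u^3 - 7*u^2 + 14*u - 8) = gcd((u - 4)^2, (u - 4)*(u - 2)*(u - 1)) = u - 4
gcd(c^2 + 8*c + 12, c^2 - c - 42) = c + 6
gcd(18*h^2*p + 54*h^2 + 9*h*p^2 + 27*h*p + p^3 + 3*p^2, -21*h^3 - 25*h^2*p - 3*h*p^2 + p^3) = 3*h + p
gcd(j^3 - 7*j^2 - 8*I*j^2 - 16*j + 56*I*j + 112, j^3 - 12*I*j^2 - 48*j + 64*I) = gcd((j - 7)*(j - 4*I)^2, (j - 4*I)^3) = j^2 - 8*I*j - 16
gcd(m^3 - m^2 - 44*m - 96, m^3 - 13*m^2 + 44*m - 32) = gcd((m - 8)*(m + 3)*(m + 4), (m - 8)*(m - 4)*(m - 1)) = m - 8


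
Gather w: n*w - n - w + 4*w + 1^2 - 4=-n + w*(n + 3) - 3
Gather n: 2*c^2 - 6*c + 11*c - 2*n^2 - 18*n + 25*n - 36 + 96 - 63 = 2*c^2 + 5*c - 2*n^2 + 7*n - 3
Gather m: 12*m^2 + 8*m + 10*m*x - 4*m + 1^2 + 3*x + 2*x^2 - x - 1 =12*m^2 + m*(10*x + 4) + 2*x^2 + 2*x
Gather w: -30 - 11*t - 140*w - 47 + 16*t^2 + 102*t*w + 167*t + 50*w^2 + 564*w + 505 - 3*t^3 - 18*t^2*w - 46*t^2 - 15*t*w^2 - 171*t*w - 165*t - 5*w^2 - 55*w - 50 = -3*t^3 - 30*t^2 - 9*t + w^2*(45 - 15*t) + w*(-18*t^2 - 69*t + 369) + 378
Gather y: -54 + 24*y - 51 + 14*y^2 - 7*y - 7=14*y^2 + 17*y - 112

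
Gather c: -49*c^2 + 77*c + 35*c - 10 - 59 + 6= -49*c^2 + 112*c - 63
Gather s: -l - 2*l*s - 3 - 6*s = -l + s*(-2*l - 6) - 3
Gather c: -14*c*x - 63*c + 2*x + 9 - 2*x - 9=c*(-14*x - 63)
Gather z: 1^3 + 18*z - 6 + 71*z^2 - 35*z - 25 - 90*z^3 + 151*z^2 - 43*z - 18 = -90*z^3 + 222*z^2 - 60*z - 48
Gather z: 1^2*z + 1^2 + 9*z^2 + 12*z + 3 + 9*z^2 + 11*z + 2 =18*z^2 + 24*z + 6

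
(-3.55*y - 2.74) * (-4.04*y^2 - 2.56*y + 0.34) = 14.342*y^3 + 20.1576*y^2 + 5.8074*y - 0.9316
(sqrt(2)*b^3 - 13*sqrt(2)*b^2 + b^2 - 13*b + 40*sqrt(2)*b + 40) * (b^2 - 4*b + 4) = sqrt(2)*b^5 - 17*sqrt(2)*b^4 + b^4 - 17*b^3 + 96*sqrt(2)*b^3 - 212*sqrt(2)*b^2 + 96*b^2 - 212*b + 160*sqrt(2)*b + 160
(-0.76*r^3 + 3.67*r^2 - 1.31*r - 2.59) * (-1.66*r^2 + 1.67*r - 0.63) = 1.2616*r^5 - 7.3614*r^4 + 8.7823*r^3 - 0.200400000000001*r^2 - 3.5*r + 1.6317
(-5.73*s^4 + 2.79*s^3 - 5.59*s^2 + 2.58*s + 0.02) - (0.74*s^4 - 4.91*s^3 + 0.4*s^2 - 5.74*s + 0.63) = -6.47*s^4 + 7.7*s^3 - 5.99*s^2 + 8.32*s - 0.61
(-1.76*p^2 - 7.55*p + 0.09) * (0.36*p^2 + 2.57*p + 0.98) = -0.6336*p^4 - 7.2412*p^3 - 21.0959*p^2 - 7.1677*p + 0.0882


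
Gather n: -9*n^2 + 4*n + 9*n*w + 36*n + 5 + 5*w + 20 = -9*n^2 + n*(9*w + 40) + 5*w + 25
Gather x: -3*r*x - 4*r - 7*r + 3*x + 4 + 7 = -11*r + x*(3 - 3*r) + 11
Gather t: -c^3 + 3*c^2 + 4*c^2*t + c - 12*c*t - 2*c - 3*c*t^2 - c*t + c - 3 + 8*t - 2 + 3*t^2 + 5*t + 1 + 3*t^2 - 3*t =-c^3 + 3*c^2 + t^2*(6 - 3*c) + t*(4*c^2 - 13*c + 10) - 4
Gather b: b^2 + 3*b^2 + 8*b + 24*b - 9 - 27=4*b^2 + 32*b - 36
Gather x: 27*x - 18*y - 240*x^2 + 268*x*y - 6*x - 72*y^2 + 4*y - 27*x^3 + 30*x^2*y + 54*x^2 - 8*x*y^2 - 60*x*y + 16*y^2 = -27*x^3 + x^2*(30*y - 186) + x*(-8*y^2 + 208*y + 21) - 56*y^2 - 14*y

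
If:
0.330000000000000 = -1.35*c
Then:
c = -0.24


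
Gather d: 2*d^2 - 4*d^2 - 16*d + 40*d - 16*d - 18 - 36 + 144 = -2*d^2 + 8*d + 90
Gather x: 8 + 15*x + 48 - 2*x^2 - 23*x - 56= -2*x^2 - 8*x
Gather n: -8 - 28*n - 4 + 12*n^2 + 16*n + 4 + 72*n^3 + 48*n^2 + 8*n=72*n^3 + 60*n^2 - 4*n - 8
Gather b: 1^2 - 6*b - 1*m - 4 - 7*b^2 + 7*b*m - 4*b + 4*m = -7*b^2 + b*(7*m - 10) + 3*m - 3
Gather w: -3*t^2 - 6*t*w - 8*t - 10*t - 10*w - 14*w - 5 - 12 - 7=-3*t^2 - 18*t + w*(-6*t - 24) - 24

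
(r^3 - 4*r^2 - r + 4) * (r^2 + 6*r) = r^5 + 2*r^4 - 25*r^3 - 2*r^2 + 24*r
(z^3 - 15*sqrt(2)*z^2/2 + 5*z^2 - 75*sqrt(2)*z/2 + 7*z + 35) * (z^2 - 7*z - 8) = z^5 - 15*sqrt(2)*z^4/2 - 2*z^4 - 36*z^3 + 15*sqrt(2)*z^3 - 54*z^2 + 645*sqrt(2)*z^2/2 - 301*z + 300*sqrt(2)*z - 280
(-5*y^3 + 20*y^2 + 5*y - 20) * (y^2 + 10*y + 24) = -5*y^5 - 30*y^4 + 85*y^3 + 510*y^2 - 80*y - 480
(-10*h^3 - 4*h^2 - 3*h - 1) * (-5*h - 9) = 50*h^4 + 110*h^3 + 51*h^2 + 32*h + 9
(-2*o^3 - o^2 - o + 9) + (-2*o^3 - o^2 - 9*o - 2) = -4*o^3 - 2*o^2 - 10*o + 7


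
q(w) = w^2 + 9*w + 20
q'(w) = 2*w + 9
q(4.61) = 82.74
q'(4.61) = 18.22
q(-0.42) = 16.40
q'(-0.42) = 8.16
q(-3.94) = 0.06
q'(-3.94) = 1.12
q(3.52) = 64.07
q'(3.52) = 16.04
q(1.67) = 37.82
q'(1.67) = 12.34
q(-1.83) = 6.88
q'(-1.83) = 5.34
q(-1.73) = 7.42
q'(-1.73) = 5.54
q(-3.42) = 0.92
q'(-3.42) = 2.16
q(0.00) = 20.00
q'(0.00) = 9.00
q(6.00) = 110.00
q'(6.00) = 21.00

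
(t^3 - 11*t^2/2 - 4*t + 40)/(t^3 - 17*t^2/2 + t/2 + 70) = (t - 4)/(t - 7)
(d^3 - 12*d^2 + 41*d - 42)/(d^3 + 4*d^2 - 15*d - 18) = (d^2 - 9*d + 14)/(d^2 + 7*d + 6)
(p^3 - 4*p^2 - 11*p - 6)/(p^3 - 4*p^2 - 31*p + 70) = (p^3 - 4*p^2 - 11*p - 6)/(p^3 - 4*p^2 - 31*p + 70)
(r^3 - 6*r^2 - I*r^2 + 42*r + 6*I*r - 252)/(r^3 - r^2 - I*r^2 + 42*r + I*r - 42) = (r - 6)/(r - 1)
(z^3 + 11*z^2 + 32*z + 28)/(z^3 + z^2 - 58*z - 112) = (z + 2)/(z - 8)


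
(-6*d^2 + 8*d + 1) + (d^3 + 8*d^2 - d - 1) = d^3 + 2*d^2 + 7*d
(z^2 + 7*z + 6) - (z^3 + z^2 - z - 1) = -z^3 + 8*z + 7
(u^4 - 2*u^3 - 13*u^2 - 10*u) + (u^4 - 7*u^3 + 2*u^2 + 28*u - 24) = 2*u^4 - 9*u^3 - 11*u^2 + 18*u - 24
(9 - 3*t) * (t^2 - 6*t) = -3*t^3 + 27*t^2 - 54*t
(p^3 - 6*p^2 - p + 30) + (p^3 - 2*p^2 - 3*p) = 2*p^3 - 8*p^2 - 4*p + 30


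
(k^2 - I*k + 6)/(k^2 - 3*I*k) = (k + 2*I)/k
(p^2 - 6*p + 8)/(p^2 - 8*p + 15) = (p^2 - 6*p + 8)/(p^2 - 8*p + 15)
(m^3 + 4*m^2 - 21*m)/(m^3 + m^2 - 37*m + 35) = m*(m - 3)/(m^2 - 6*m + 5)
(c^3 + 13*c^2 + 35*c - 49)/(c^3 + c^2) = (c^3 + 13*c^2 + 35*c - 49)/(c^2*(c + 1))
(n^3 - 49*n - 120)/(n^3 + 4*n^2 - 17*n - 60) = (n - 8)/(n - 4)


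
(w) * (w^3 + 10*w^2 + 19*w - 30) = w^4 + 10*w^3 + 19*w^2 - 30*w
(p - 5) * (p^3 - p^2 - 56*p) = p^4 - 6*p^3 - 51*p^2 + 280*p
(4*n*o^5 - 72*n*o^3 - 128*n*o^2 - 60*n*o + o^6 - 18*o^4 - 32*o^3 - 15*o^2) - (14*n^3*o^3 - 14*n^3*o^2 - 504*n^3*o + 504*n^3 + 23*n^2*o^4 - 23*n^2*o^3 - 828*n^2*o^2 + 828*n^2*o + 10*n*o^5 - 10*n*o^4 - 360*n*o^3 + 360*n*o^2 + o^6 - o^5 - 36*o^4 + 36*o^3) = -14*n^3*o^3 + 14*n^3*o^2 + 504*n^3*o - 504*n^3 - 23*n^2*o^4 + 23*n^2*o^3 + 828*n^2*o^2 - 828*n^2*o - 6*n*o^5 + 10*n*o^4 + 288*n*o^3 - 488*n*o^2 - 60*n*o + o^5 + 18*o^4 - 68*o^3 - 15*o^2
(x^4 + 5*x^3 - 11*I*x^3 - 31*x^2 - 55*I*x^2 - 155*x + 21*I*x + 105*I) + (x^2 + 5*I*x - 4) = x^4 + 5*x^3 - 11*I*x^3 - 30*x^2 - 55*I*x^2 - 155*x + 26*I*x - 4 + 105*I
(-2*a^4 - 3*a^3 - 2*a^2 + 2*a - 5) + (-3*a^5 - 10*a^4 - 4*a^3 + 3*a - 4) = -3*a^5 - 12*a^4 - 7*a^3 - 2*a^2 + 5*a - 9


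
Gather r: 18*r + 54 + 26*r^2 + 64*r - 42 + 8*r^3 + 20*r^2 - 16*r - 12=8*r^3 + 46*r^2 + 66*r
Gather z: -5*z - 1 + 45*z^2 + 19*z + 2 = 45*z^2 + 14*z + 1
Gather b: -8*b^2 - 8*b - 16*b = -8*b^2 - 24*b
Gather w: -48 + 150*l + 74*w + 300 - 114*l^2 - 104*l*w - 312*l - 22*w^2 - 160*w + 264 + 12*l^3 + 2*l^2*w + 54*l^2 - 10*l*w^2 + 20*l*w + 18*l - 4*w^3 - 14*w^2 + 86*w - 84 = 12*l^3 - 60*l^2 - 144*l - 4*w^3 + w^2*(-10*l - 36) + w*(2*l^2 - 84*l) + 432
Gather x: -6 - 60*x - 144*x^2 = -144*x^2 - 60*x - 6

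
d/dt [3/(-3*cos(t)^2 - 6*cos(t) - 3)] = -2*sin(t)/(cos(t) + 1)^3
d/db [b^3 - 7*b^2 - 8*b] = 3*b^2 - 14*b - 8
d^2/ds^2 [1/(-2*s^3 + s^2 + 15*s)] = 2*(s*(6*s - 1)*(-2*s^2 + s + 15) + (-6*s^2 + 2*s + 15)^2)/(s^3*(-2*s^2 + s + 15)^3)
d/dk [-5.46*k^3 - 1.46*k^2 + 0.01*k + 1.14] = -16.38*k^2 - 2.92*k + 0.01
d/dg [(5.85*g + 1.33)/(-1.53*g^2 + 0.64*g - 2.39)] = (8.9505*g^2 + 4.0698*g - 14.8327)/(2.3409*g^4 - 1.9584*g^3 + 7.723*g^2 - 3.0592*g + 5.7121)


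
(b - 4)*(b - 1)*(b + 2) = b^3 - 3*b^2 - 6*b + 8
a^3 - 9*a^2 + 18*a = a*(a - 6)*(a - 3)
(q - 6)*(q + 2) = q^2 - 4*q - 12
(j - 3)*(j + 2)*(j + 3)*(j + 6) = j^4 + 8*j^3 + 3*j^2 - 72*j - 108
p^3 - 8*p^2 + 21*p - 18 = (p - 3)^2*(p - 2)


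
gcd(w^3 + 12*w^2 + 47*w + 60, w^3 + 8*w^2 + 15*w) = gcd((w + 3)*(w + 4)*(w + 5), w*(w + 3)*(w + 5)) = w^2 + 8*w + 15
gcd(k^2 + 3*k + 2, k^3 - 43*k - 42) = k + 1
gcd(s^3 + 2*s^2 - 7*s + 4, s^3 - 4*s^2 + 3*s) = s - 1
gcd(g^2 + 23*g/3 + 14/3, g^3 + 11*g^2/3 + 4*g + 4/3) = g + 2/3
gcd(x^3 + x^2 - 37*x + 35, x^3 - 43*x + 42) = x^2 + 6*x - 7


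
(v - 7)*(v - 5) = v^2 - 12*v + 35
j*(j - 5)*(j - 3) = j^3 - 8*j^2 + 15*j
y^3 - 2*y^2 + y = y*(y - 1)^2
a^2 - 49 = (a - 7)*(a + 7)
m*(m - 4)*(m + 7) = m^3 + 3*m^2 - 28*m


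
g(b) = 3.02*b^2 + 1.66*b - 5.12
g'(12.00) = 74.14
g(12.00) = 449.68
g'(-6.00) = -34.58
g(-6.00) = 93.64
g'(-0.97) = -4.20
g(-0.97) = -3.89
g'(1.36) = 9.87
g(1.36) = 2.72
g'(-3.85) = -21.59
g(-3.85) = 33.25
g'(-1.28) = -6.07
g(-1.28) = -2.30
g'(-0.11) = 1.00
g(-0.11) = -5.27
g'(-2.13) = -11.21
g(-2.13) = 5.05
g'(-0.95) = -4.08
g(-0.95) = -3.97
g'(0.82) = 6.61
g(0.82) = -1.73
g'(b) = 6.04*b + 1.66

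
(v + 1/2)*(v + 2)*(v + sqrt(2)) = v^3 + sqrt(2)*v^2 + 5*v^2/2 + v + 5*sqrt(2)*v/2 + sqrt(2)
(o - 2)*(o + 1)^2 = o^3 - 3*o - 2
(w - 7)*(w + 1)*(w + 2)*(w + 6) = w^4 + 2*w^3 - 43*w^2 - 128*w - 84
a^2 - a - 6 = (a - 3)*(a + 2)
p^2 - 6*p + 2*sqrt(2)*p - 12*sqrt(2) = (p - 6)*(p + 2*sqrt(2))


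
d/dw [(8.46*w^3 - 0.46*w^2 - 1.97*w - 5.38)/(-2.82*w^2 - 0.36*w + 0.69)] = (-23.8572*w^4 - 6.0912*w^3 + 12.1224*w^2 - 30.978*w - 3.2961)/(7.9524*w^4 + 2.0304*w^3 - 3.762*w^2 - 0.4968*w + 0.4761)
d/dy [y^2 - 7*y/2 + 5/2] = 2*y - 7/2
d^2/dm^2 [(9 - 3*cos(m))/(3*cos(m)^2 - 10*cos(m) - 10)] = 6*(-81*(1 - cos(2*m))^2*cos(m) + 78*(1 - cos(2*m))^2 + 2*cos(m) + 1508*cos(2*m) - 504*cos(3*m) + 18*cos(5*m) - 2724)/(20*cos(m) - 3*cos(2*m) + 17)^3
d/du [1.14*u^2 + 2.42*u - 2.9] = 2.28*u + 2.42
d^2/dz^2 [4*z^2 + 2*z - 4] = 8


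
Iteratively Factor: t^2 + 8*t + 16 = (t + 4)*(t + 4)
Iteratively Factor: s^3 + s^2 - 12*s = (s)*(s^2 + s - 12) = s*(s + 4)*(s - 3)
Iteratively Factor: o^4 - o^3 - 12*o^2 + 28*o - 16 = (o - 2)*(o^3 + o^2 - 10*o + 8) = (o - 2)*(o + 4)*(o^2 - 3*o + 2) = (o - 2)^2*(o + 4)*(o - 1)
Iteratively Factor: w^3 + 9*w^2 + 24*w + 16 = (w + 4)*(w^2 + 5*w + 4) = (w + 1)*(w + 4)*(w + 4)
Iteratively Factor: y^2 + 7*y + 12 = (y + 3)*(y + 4)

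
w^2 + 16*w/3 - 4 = (w - 2/3)*(w + 6)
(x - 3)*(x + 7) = x^2 + 4*x - 21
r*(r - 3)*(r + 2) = r^3 - r^2 - 6*r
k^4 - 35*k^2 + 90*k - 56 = (k - 4)*(k - 2)*(k - 1)*(k + 7)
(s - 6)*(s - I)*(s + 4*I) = s^3 - 6*s^2 + 3*I*s^2 + 4*s - 18*I*s - 24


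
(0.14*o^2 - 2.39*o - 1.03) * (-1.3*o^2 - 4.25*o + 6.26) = -0.182*o^4 + 2.512*o^3 + 12.3729*o^2 - 10.5839*o - 6.4478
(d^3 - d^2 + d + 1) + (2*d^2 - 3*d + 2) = d^3 + d^2 - 2*d + 3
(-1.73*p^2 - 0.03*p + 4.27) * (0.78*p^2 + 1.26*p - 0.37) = -1.3494*p^4 - 2.2032*p^3 + 3.9329*p^2 + 5.3913*p - 1.5799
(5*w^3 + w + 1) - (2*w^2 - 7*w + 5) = 5*w^3 - 2*w^2 + 8*w - 4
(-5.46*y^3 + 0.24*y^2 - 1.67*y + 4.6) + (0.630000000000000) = -5.46*y^3 + 0.24*y^2 - 1.67*y + 5.23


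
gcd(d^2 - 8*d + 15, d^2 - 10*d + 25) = d - 5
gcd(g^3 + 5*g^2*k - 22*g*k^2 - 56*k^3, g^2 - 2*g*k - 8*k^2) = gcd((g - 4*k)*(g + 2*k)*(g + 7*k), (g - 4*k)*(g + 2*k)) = g^2 - 2*g*k - 8*k^2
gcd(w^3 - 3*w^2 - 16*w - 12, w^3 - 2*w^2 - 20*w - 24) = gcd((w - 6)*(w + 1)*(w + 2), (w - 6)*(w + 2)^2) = w^2 - 4*w - 12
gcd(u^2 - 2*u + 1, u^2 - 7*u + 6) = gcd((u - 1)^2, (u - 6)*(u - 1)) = u - 1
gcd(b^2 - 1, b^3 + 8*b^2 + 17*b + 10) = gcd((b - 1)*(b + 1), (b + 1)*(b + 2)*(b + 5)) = b + 1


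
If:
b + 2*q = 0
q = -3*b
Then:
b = 0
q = 0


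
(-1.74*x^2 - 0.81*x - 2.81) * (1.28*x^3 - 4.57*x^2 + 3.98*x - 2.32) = -2.2272*x^5 + 6.915*x^4 - 6.8203*x^3 + 13.6547*x^2 - 9.3046*x + 6.5192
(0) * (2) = 0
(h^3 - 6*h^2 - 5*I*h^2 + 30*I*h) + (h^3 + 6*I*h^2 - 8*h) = 2*h^3 - 6*h^2 + I*h^2 - 8*h + 30*I*h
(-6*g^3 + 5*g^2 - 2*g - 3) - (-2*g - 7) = -6*g^3 + 5*g^2 + 4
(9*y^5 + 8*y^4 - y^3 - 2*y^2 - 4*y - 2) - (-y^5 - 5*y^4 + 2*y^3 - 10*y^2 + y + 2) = 10*y^5 + 13*y^4 - 3*y^3 + 8*y^2 - 5*y - 4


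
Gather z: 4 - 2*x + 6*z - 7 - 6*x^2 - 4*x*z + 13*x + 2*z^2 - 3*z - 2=-6*x^2 + 11*x + 2*z^2 + z*(3 - 4*x) - 5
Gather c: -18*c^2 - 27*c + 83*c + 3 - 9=-18*c^2 + 56*c - 6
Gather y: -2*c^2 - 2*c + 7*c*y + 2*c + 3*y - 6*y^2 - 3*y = -2*c^2 + 7*c*y - 6*y^2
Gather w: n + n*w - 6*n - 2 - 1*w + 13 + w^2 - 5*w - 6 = -5*n + w^2 + w*(n - 6) + 5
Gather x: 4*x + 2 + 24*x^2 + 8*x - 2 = 24*x^2 + 12*x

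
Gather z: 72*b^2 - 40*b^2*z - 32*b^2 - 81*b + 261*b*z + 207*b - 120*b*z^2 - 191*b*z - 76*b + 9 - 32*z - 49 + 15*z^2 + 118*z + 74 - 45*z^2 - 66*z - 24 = 40*b^2 + 50*b + z^2*(-120*b - 30) + z*(-40*b^2 + 70*b + 20) + 10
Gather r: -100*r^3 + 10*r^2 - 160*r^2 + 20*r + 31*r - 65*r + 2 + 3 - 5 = -100*r^3 - 150*r^2 - 14*r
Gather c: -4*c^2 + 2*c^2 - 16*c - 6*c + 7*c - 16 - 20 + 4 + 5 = -2*c^2 - 15*c - 27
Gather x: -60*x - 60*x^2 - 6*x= -60*x^2 - 66*x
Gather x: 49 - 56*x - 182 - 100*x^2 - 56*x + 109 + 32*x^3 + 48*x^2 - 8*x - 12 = 32*x^3 - 52*x^2 - 120*x - 36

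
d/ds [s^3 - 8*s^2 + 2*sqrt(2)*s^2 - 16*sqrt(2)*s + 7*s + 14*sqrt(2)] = 3*s^2 - 16*s + 4*sqrt(2)*s - 16*sqrt(2) + 7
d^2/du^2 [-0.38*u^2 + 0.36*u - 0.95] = -0.760000000000000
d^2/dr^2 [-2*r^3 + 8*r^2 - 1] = 16 - 12*r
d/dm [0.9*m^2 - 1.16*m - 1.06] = 1.8*m - 1.16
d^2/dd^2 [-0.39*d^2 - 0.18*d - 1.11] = -0.780000000000000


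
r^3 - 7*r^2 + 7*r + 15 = (r - 5)*(r - 3)*(r + 1)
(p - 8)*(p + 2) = p^2 - 6*p - 16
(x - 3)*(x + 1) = x^2 - 2*x - 3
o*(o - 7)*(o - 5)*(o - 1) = o^4 - 13*o^3 + 47*o^2 - 35*o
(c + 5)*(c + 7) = c^2 + 12*c + 35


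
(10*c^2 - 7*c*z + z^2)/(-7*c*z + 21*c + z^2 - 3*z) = (-10*c^2 + 7*c*z - z^2)/(7*c*z - 21*c - z^2 + 3*z)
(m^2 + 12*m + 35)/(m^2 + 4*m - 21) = (m + 5)/(m - 3)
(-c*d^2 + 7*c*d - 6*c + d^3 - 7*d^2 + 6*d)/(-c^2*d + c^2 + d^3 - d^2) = (d - 6)/(c + d)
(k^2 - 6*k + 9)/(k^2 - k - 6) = (k - 3)/(k + 2)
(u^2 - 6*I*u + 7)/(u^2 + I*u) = (u - 7*I)/u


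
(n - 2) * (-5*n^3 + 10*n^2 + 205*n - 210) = -5*n^4 + 20*n^3 + 185*n^2 - 620*n + 420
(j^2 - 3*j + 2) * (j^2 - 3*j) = j^4 - 6*j^3 + 11*j^2 - 6*j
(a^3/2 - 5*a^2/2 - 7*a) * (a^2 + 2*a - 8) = a^5/2 - 3*a^4/2 - 16*a^3 + 6*a^2 + 56*a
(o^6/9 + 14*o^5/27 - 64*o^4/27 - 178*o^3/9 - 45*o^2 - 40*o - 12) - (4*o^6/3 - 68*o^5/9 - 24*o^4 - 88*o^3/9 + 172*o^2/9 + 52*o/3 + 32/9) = -11*o^6/9 + 218*o^5/27 + 584*o^4/27 - 10*o^3 - 577*o^2/9 - 172*o/3 - 140/9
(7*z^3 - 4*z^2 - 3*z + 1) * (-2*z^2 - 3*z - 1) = -14*z^5 - 13*z^4 + 11*z^3 + 11*z^2 - 1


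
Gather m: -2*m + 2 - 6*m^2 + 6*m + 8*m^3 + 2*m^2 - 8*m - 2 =8*m^3 - 4*m^2 - 4*m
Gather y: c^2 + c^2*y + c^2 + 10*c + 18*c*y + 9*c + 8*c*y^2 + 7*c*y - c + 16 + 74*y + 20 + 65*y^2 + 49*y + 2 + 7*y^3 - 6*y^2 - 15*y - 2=2*c^2 + 18*c + 7*y^3 + y^2*(8*c + 59) + y*(c^2 + 25*c + 108) + 36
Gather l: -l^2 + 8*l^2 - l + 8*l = 7*l^2 + 7*l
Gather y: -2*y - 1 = -2*y - 1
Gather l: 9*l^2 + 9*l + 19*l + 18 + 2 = 9*l^2 + 28*l + 20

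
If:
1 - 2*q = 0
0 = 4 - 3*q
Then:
No Solution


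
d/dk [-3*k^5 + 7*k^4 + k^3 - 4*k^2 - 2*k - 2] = -15*k^4 + 28*k^3 + 3*k^2 - 8*k - 2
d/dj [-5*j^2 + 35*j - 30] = 35 - 10*j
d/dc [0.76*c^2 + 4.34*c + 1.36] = 1.52*c + 4.34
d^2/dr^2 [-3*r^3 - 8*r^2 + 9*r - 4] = -18*r - 16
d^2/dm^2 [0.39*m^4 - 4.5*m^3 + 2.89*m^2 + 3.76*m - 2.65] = 4.68*m^2 - 27.0*m + 5.78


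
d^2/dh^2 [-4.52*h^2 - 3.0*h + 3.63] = -9.04000000000000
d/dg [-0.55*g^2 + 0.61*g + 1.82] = 0.61 - 1.1*g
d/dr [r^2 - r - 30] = 2*r - 1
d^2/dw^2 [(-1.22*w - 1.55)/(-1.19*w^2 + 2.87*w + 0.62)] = ((3.3138 - 8.7108*w)*(-1.19*w^2 + 2.87*w + 0.62) - (1.22*w + 1.55)*(2.38*w - 2.87)*(4.76*w - 5.74))/(-1.19*w^2 + 2.87*w + 0.62)^3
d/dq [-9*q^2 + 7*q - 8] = 7 - 18*q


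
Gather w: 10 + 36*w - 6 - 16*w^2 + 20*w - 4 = -16*w^2 + 56*w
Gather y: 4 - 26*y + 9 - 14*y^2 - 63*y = -14*y^2 - 89*y + 13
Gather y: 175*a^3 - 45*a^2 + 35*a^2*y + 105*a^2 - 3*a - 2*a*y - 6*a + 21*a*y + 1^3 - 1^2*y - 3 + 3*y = 175*a^3 + 60*a^2 - 9*a + y*(35*a^2 + 19*a + 2) - 2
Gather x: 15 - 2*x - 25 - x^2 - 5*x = -x^2 - 7*x - 10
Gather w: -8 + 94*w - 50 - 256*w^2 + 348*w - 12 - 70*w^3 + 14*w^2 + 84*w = -70*w^3 - 242*w^2 + 526*w - 70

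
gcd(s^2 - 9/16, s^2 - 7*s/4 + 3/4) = s - 3/4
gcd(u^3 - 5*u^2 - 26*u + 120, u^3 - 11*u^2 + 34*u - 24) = u^2 - 10*u + 24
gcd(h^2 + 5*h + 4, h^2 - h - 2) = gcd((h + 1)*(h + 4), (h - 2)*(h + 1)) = h + 1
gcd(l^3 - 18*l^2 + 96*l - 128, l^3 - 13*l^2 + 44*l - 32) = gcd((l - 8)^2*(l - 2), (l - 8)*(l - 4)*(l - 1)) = l - 8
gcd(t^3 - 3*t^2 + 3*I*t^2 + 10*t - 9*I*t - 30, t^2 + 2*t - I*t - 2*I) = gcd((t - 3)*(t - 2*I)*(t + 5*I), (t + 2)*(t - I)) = 1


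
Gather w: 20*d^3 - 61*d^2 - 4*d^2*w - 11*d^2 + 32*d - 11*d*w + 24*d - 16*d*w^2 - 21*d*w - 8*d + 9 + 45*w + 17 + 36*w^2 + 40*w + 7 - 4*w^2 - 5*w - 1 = 20*d^3 - 72*d^2 + 48*d + w^2*(32 - 16*d) + w*(-4*d^2 - 32*d + 80) + 32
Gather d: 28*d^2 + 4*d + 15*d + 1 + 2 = 28*d^2 + 19*d + 3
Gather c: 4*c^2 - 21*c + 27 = 4*c^2 - 21*c + 27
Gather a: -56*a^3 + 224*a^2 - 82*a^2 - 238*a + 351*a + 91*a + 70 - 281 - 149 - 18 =-56*a^3 + 142*a^2 + 204*a - 378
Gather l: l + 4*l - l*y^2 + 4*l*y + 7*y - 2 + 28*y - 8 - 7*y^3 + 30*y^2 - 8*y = l*(-y^2 + 4*y + 5) - 7*y^3 + 30*y^2 + 27*y - 10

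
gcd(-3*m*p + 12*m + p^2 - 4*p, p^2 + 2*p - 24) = p - 4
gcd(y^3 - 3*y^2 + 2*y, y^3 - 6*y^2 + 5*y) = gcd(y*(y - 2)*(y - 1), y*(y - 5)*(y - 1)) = y^2 - y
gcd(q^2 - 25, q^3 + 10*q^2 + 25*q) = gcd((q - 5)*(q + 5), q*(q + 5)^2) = q + 5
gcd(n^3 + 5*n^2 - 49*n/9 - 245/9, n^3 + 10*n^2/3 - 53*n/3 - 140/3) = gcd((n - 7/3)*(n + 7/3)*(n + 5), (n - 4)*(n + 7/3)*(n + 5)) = n^2 + 22*n/3 + 35/3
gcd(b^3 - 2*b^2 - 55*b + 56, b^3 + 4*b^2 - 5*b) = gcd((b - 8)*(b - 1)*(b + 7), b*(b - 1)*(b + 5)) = b - 1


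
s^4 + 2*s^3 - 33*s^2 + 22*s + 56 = (s - 4)*(s - 2)*(s + 1)*(s + 7)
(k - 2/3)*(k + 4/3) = k^2 + 2*k/3 - 8/9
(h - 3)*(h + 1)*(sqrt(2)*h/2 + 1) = sqrt(2)*h^3/2 - sqrt(2)*h^2 + h^2 - 3*sqrt(2)*h/2 - 2*h - 3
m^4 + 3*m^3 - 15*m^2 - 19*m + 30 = (m - 3)*(m - 1)*(m + 2)*(m + 5)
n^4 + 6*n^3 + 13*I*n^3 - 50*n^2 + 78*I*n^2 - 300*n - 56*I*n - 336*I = (n + 6)*(n + 2*I)*(n + 4*I)*(n + 7*I)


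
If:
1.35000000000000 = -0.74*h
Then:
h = -1.82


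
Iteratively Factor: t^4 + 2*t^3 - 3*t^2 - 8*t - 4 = (t + 1)*(t^3 + t^2 - 4*t - 4) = (t + 1)*(t + 2)*(t^2 - t - 2) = (t - 2)*(t + 1)*(t + 2)*(t + 1)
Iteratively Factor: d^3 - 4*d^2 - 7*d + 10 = (d - 5)*(d^2 + d - 2) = (d - 5)*(d - 1)*(d + 2)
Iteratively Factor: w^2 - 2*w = (w - 2)*(w)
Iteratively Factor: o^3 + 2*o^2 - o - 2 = (o + 2)*(o^2 - 1) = (o + 1)*(o + 2)*(o - 1)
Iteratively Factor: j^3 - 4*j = (j + 2)*(j^2 - 2*j) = (j - 2)*(j + 2)*(j)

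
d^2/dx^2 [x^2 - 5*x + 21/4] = 2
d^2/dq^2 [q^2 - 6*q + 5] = 2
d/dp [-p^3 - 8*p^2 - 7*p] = -3*p^2 - 16*p - 7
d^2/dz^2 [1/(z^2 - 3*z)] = 2*(-z*(z - 3) + (2*z - 3)^2)/(z^3*(z - 3)^3)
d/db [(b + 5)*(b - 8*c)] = 2*b - 8*c + 5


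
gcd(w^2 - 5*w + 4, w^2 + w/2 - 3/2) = w - 1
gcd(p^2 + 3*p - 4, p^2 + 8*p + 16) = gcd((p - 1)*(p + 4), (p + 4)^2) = p + 4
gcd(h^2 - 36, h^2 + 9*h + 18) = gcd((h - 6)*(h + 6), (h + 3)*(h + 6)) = h + 6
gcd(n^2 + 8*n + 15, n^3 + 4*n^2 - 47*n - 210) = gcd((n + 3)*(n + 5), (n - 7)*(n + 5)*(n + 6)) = n + 5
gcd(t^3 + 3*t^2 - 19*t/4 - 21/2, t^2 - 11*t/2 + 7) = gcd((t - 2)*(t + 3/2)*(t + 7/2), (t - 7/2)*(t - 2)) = t - 2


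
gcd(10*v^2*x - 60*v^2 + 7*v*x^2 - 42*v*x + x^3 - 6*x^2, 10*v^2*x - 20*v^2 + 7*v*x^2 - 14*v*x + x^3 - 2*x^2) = 10*v^2 + 7*v*x + x^2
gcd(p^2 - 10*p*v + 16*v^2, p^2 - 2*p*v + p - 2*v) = p - 2*v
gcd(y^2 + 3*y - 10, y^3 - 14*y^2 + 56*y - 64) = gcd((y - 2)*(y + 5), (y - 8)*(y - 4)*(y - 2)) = y - 2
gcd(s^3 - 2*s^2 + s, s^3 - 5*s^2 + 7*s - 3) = s^2 - 2*s + 1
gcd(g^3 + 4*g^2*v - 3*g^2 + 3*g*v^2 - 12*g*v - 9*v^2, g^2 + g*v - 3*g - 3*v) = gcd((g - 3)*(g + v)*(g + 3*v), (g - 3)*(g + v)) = g^2 + g*v - 3*g - 3*v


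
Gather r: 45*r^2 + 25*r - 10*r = 45*r^2 + 15*r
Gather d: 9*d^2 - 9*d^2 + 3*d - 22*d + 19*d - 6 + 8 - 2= 0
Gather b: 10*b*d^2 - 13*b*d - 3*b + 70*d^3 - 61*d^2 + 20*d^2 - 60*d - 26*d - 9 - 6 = b*(10*d^2 - 13*d - 3) + 70*d^3 - 41*d^2 - 86*d - 15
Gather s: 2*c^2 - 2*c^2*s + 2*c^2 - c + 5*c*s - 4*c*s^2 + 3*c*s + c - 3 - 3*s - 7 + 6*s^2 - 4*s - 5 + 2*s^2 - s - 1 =4*c^2 + s^2*(8 - 4*c) + s*(-2*c^2 + 8*c - 8) - 16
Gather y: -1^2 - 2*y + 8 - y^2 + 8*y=-y^2 + 6*y + 7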